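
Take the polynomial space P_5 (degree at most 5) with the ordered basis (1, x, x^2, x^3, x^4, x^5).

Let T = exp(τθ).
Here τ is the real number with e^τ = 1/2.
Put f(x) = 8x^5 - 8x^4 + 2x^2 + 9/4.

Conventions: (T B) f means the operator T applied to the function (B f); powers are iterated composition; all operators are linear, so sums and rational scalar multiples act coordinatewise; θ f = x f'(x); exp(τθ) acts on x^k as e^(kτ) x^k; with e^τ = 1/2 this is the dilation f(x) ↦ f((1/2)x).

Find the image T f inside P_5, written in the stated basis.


exp(τθ) x^k = e^(kτ) x^k; with e^τ = 1/2 this sends x^k to (1/2)^k x^k
x^2 ↦ 1/4 x^2
x^4 ↦ 1/16 x^4
x^5 ↦ 1/32 x^5
applying this coordinatewise to f: exp(τθ) f = (1/4)x^5 - (1/2)x^4 + (1/2)x^2 + 9/4

the result is g(x) = (1/4)x^5 - (1/2)x^4 + (1/2)x^2 + 9/4


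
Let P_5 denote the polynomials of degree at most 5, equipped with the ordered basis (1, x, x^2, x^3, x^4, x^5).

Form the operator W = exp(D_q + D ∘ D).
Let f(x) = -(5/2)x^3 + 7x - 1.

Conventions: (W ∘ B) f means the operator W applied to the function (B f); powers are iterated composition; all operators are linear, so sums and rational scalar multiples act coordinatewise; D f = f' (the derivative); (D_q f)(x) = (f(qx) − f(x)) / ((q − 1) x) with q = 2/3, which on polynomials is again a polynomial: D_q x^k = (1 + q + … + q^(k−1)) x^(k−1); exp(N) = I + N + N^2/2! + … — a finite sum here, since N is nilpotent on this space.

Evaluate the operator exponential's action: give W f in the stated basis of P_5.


g(x) = -(5/2)x^3 - (95/18)x^2 - (1339/108)x - 2671/324

order-1 term: -(95/18)x^2 - 15x + 7
order-2 term: -(475/108)x - 115/9
order-3 term: -475/324
the series for exp(D_q + D ∘ D) f terminates at order 3
exp(D_q + D ∘ D) f = -(5/2)x^3 - (95/18)x^2 - (1339/108)x - 2671/324


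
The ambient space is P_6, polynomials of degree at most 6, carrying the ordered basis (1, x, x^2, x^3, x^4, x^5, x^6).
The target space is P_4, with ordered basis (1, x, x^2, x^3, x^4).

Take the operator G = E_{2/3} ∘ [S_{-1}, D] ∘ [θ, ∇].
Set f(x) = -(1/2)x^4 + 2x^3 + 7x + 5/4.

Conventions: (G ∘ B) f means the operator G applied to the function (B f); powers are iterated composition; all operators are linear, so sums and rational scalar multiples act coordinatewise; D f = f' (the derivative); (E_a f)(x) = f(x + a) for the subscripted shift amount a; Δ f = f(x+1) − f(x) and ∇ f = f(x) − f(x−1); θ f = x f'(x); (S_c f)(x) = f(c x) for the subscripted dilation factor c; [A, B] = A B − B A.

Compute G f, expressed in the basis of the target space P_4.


∇ f = -2x^3 + 9x^2 - 8x + 19/2
θ ∇ f = -6x^3 + 18x^2 - 8x
θ f = -2x^4 + 6x^3 + 7x
∇ θ f = -8x^3 + 30x^2 - 26x + 15
[θ, ∇] f = 2x^3 - 12x^2 + 18x - 15
D [θ, ∇] f = 6x^2 - 24x + 18
S_{-1} D [θ, ∇] f = 6x^2 + 24x + 18
S_{-1} [θ, ∇] f = -2x^3 - 12x^2 - 18x - 15
D S_{-1} [θ, ∇] f = -6x^2 - 24x - 18
[S_{-1}, D] [θ, ∇] f = 12x^2 + 48x + 36
E_{2/3} [S_{-1}, D] [θ, ∇] f = 12x^2 + 64x + 220/3

the image equals g(x) = 12x^2 + 64x + 220/3


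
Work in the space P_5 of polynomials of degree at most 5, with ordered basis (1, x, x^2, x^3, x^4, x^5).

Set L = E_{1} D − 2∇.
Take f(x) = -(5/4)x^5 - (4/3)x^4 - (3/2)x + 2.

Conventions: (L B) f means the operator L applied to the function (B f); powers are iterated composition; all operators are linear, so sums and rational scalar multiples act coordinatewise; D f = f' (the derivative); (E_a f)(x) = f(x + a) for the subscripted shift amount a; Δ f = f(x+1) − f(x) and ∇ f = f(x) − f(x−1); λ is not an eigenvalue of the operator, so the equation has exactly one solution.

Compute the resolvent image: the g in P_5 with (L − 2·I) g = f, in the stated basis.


g(x) = (5/8)x^5 - (43/48)x^4 + (343/24)x^3 - (465/16)x^2 + (5911/48)x - 11069/96

write g with unknown coordinates in the stated basis and equate coefficients in (L − 2·I) g = f
solving from the highest basis element down gives g = (5/8)x^5 - (43/48)x^4 + (343/24)x^3 - (465/16)x^2 + (5911/48)x - 11069/96
check: L g = -(25/8)x^4 + (343/12)x^3 - (465/8)x^2 + (5875/24)x - 10973/48
so L g − 2·g = -(5/4)x^5 - (4/3)x^4 - (3/2)x + 2 = f ✓


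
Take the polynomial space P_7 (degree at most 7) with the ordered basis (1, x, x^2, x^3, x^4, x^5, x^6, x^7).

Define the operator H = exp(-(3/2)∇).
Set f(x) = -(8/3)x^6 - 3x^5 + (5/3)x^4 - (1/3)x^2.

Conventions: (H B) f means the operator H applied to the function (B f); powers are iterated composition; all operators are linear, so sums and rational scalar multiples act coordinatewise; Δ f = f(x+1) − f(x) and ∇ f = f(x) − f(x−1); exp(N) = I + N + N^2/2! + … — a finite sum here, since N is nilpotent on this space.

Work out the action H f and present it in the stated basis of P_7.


the result is g(x) = -(8/3)x^6 + 21x^5 - (755/6)x^4 + (995/2)x^3 - (15799/12)x^2 + (34089/16)x - 51469/32

order-1 term: 24x^5 - (75/2)x^4 + 25x^3 - (15/2)x + 5/2
order-2 term: -90x^4 + (585/2)x^3 - 405x^2 + (1035/4)x - 237/4
order-3 term: 180x^3 - (2835/4)x^2 + (4095/4)x - 4185/8
order-4 term: -(405/2)x^2 + (11745/16)x - 11475/16
order-5 term: (243/2)x - 8991/32
order-6 term: -243/8
the series for exp(-(3/2)∇) f terminates at order 6
exp(-(3/2)∇) f = -(8/3)x^6 + 21x^5 - (755/6)x^4 + (995/2)x^3 - (15799/12)x^2 + (34089/16)x - 51469/32


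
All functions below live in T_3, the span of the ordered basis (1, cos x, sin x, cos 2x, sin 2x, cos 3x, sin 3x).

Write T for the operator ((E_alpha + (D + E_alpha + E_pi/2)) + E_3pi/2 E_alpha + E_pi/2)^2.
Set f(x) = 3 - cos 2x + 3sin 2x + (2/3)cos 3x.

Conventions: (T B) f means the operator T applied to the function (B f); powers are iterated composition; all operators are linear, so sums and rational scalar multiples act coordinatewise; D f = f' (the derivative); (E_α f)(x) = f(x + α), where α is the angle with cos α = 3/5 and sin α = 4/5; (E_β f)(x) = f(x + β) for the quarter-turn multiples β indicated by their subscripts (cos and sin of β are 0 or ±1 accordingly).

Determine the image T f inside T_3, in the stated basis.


E_alpha f = 3 + (79/25)cos 2x + (3/25)sin 2x - (78/125)cos 3x - (88/375)sin 3x
D f = 6cos 2x + 2sin 2x - 2sin 3x
E_alpha f = 3 + (79/25)cos 2x + (3/25)sin 2x - (78/125)cos 3x - (88/375)sin 3x
E_pi/2 f = 3 + cos 2x - 3sin 2x + (2/3)sin 3x
(D + E_alpha + E_pi/2) f = 6 + (254/25)cos 2x - (22/25)sin 2x - (78/125)cos 3x - (196/125)sin 3x
(E_alpha + (D + E_alpha + E_pi/2)) f = 9 + (333/25)cos 2x - (19/25)sin 2x - (156/125)cos 3x - (676/375)sin 3x
E_alpha f = 3 + (79/25)cos 2x + (3/25)sin 2x - (78/125)cos 3x - (88/375)sin 3x
E_3pi/2 E_alpha f = 3 - (79/25)cos 2x - (3/25)sin 2x - (88/375)cos 3x + (78/125)sin 3x
E_pi/2 f = 3 + cos 2x - 3sin 2x + (2/3)sin 3x
((E_alpha + (D + E_alpha + E_pi/2)) + E_3pi/2 E_alpha + E_pi/2) f = 15 + (279/25)cos 2x - (97/25)sin 2x - (556/375)cos 3x - (64/125)sin 3x
E_alpha ((E_alpha + (D + E_alpha + E_pi/2)) + E_3pi/2 E_alpha + E_pi/2) f = 15 - (4281/625)cos 2x - (6017/625)sin 2x + (18868/15625)cos 3x + (46928/46875)sin 3x
D ((E_alpha + (D + E_alpha + E_pi/2)) + E_3pi/2 E_alpha + E_pi/2) f = -(194/25)cos 2x - (558/25)sin 2x - (192/125)cos 3x + (556/125)sin 3x
E_alpha ((E_alpha + (D + E_alpha + E_pi/2)) + E_3pi/2 E_alpha + E_pi/2) f = 15 - (4281/625)cos 2x - (6017/625)sin 2x + (18868/15625)cos 3x + (46928/46875)sin 3x
E_pi/2 ((E_alpha + (D + E_alpha + E_pi/2)) + E_3pi/2 E_alpha + E_pi/2) f = 15 - (279/25)cos 2x + (97/25)sin 2x + (64/125)cos 3x - (556/375)sin 3x
(D + E_alpha + E_pi/2) ((E_alpha + (D + E_alpha + E_pi/2)) + E_3pi/2 E_alpha + E_pi/2) f = 30 - (16106/625)cos 2x - (17542/625)sin 2x + (2868/15625)cos 3x + (61976/15625)sin 3x
(E_alpha + (D + E_alpha + E_pi/2)) ((E_alpha + (D + E_alpha + E_pi/2)) + E_3pi/2 E_alpha + E_pi/2) f = 45 - (20387/625)cos 2x - (23559/625)sin 2x + (21736/15625)cos 3x + (232856/46875)sin 3x
E_alpha ((E_alpha + (D + E_alpha + E_pi/2)) + E_3pi/2 E_alpha + E_pi/2) f = 15 - (4281/625)cos 2x - (6017/625)sin 2x + (18868/15625)cos 3x + (46928/46875)sin 3x
E_3pi/2 E_alpha ((E_alpha + (D + E_alpha + E_pi/2)) + E_3pi/2 E_alpha + E_pi/2) f = 15 + (4281/625)cos 2x + (6017/625)sin 2x + (46928/46875)cos 3x - (18868/15625)sin 3x
E_pi/2 ((E_alpha + (D + E_alpha + E_pi/2)) + E_3pi/2 E_alpha + E_pi/2) f = 15 - (279/25)cos 2x + (97/25)sin 2x + (64/125)cos 3x - (556/375)sin 3x
((E_alpha + (D + E_alpha + E_pi/2)) + E_3pi/2 E_alpha + E_pi/2) ((E_alpha + (D + E_alpha + E_pi/2)) + E_3pi/2 E_alpha + E_pi/2) f = 75 - (23081/625)cos 2x - (15117/625)sin 2x + (136136/46875)cos 3x + (35584/15625)sin 3x

the image equals g(x) = 75 - (23081/625)cos 2x - (15117/625)sin 2x + (136136/46875)cos 3x + (35584/15625)sin 3x


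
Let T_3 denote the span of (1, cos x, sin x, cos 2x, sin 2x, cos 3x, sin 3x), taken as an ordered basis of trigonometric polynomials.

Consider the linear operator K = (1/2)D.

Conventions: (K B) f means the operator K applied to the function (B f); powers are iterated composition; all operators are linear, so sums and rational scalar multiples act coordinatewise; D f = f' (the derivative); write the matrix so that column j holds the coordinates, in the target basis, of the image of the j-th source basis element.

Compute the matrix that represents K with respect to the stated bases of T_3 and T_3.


the matrix is [[0, 0, 0, 0, 0, 0, 0]; [0, 0, 1/2, 0, 0, 0, 0]; [0, -1/2, 0, 0, 0, 0, 0]; [0, 0, 0, 0, 1, 0, 0]; [0, 0, 0, -1, 0, 0, 0]; [0, 0, 0, 0, 0, 0, 3/2]; [0, 0, 0, 0, 0, -3/2, 0]] (rows listed top to bottom)

image of 1: 0
image of cos x: -(1/2)sin x
image of sin x: (1/2)cos x
image of cos 2x: -sin 2x
image of sin 2x: cos 2x
image of cos 3x: -(3/2)sin 3x
image of sin 3x: (3/2)cos 3x
each image's coordinates form column j of the matrix


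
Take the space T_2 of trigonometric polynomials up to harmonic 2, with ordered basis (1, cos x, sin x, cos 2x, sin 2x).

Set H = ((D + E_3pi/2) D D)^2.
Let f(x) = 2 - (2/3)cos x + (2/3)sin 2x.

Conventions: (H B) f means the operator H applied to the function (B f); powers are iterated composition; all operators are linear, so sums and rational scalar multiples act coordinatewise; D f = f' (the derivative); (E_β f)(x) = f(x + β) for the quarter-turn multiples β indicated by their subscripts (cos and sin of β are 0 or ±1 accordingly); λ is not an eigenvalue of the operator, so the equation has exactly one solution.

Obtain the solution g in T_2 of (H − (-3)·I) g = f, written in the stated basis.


g(x) = 2/3 - (2/9)cos x + (128/18363)cos 2x - (30/6121)sin 2x

write g with unknown coordinates in the stated basis and equate coefficients in (H − (-3)·I) g = f
solving from the highest basis element down gives g = 2/3 - (2/9)cos x + (128/18363)cos 2x - (30/6121)sin 2x
check: H g = -(128/6121)cos 2x + (12512/18363)sin 2x
so H g − (-3)·g = 2 - (2/3)cos x + (2/3)sin 2x = f ✓


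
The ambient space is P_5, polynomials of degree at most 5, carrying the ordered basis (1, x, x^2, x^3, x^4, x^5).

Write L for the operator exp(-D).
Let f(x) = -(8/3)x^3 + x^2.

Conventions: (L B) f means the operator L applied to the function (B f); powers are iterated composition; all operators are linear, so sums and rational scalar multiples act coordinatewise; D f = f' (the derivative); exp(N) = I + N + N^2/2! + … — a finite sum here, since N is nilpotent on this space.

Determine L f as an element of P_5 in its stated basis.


g(x) = -(8/3)x^3 + 9x^2 - 10x + 11/3

order-1 term: 8x^2 - 2x
order-2 term: -8x + 1
order-3 term: 8/3
the series for exp(-D) f terminates at order 3
exp(-D) f = -(8/3)x^3 + 9x^2 - 10x + 11/3


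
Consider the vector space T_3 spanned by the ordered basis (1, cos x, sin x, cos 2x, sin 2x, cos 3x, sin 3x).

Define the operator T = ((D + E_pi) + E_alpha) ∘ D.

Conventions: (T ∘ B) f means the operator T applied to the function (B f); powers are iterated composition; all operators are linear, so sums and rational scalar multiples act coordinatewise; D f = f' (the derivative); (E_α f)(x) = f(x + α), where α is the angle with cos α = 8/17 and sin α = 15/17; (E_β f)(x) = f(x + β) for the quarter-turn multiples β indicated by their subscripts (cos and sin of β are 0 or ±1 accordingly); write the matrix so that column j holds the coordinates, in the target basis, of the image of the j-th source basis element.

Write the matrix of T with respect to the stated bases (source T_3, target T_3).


image of 1: 0
image of cos x: -(32/17)cos x + (9/17)sin x
image of sin x: -(9/17)cos x - (32/17)sin x
image of cos 2x: -(1636/289)cos 2x - (256/289)sin 2x
image of sin 2x: (256/289)cos 2x - (1636/289)sin 2x
image of cos 3x: -(42732/4913)cos 3x + (29403/4913)sin 3x
image of sin 3x: -(29403/4913)cos 3x - (42732/4913)sin 3x
each image's coordinates form column j of the matrix

the matrix is [[0, 0, 0, 0, 0, 0, 0]; [0, -32/17, -9/17, 0, 0, 0, 0]; [0, 9/17, -32/17, 0, 0, 0, 0]; [0, 0, 0, -1636/289, 256/289, 0, 0]; [0, 0, 0, -256/289, -1636/289, 0, 0]; [0, 0, 0, 0, 0, -42732/4913, -29403/4913]; [0, 0, 0, 0, 0, 29403/4913, -42732/4913]] (rows listed top to bottom)


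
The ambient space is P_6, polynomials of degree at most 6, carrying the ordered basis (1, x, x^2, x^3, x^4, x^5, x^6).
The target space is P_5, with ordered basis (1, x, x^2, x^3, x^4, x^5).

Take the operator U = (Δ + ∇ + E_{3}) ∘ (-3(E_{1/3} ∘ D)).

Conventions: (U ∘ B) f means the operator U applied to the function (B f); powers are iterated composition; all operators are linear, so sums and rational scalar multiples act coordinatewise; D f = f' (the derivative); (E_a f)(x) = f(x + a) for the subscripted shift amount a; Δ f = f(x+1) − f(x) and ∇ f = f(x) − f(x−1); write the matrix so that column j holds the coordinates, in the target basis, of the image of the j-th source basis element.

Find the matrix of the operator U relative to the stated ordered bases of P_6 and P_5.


image of 1: 0
image of x: -3
image of x^2: -6x - 32
image of x^3: -9x^2 - 96x - 112
image of x^4: -12x^3 - 192x^2 - 448x - 4288/9
image of x^5: -15x^4 - 320x^3 - 1120x^2 - (21440/9)x - 51200/27
image of x^6: -18x^5 - 480x^4 - 2240x^3 - (21440/3)x^2 - (102400/9)x - 202112/27
each image's coordinates form column j of the matrix

the matrix is [[0, -3, -32, -112, -4288/9, -51200/27, -202112/27]; [0, 0, -6, -96, -448, -21440/9, -102400/9]; [0, 0, 0, -9, -192, -1120, -21440/3]; [0, 0, 0, 0, -12, -320, -2240]; [0, 0, 0, 0, 0, -15, -480]; [0, 0, 0, 0, 0, 0, -18]] (rows listed top to bottom)


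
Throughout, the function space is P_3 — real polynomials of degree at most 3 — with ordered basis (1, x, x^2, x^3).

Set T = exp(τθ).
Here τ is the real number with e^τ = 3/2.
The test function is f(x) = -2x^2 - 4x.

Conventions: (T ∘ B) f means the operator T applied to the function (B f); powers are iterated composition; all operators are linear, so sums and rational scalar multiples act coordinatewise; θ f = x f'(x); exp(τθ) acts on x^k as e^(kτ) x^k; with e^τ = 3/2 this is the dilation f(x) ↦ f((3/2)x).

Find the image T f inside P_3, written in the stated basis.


g(x) = -(9/2)x^2 - 6x

exp(τθ) x^k = e^(kτ) x^k; with e^τ = 3/2 this sends x^k to (3/2)^k x^k
x ↦ 3/2 x
x^2 ↦ 9/4 x^2
applying this coordinatewise to f: exp(τθ) f = -(9/2)x^2 - 6x


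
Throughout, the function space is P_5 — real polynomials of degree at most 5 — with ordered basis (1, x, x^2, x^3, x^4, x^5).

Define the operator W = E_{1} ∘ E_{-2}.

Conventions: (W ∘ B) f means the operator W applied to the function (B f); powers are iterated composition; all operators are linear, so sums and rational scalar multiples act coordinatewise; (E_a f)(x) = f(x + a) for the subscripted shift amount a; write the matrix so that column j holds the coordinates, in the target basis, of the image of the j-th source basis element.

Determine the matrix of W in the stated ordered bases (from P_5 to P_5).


image of 1: 1
image of x: x - 1
image of x^2: x^2 - 2x + 1
image of x^3: x^3 - 3x^2 + 3x - 1
image of x^4: x^4 - 4x^3 + 6x^2 - 4x + 1
image of x^5: x^5 - 5x^4 + 10x^3 - 10x^2 + 5x - 1
each image's coordinates form column j of the matrix

the matrix is [[1, -1, 1, -1, 1, -1]; [0, 1, -2, 3, -4, 5]; [0, 0, 1, -3, 6, -10]; [0, 0, 0, 1, -4, 10]; [0, 0, 0, 0, 1, -5]; [0, 0, 0, 0, 0, 1]] (rows listed top to bottom)


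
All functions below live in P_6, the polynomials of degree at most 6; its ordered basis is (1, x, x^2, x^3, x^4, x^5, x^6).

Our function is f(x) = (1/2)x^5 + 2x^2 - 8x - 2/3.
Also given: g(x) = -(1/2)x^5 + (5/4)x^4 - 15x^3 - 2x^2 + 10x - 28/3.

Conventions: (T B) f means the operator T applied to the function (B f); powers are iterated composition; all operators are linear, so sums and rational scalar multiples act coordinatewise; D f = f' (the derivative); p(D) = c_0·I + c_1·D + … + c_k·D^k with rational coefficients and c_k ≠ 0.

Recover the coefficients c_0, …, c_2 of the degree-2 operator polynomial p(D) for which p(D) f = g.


D^0 f = (1/2)x^5 + 2x^2 - 8x - 2/3
D^1 f = (5/2)x^4 + 4x - 8
D^2 f = 10x^3 + 4
matching coefficients of g against c_0 f + c_1 Df + … from the top degree down determines the c_i
solution: c_0 = -1, c_1 = 1/2, c_2 = -3/2

p(D) = -I + (1/2)·D − (3/2)·D^2, i.e. c_0 = -1, c_1 = 1/2, c_2 = -3/2


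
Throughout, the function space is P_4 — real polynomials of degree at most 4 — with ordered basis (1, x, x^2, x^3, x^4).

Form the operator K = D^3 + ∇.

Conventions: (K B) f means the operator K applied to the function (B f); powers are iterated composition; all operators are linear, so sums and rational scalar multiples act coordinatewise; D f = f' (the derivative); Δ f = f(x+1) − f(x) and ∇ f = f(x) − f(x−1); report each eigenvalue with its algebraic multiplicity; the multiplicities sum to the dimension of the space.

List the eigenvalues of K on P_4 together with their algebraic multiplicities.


λ = 0 (multiplicity 5)

image of 1: 0
image of x: 1
image of x^2: 2x - 1
image of x^3: 3x^2 - 3x + 7
image of x^4: 4x^3 - 6x^2 + 28x - 1
the matrix is upper triangular; its diagonal is (0, 0, 0, 0, 0)
for a triangular matrix the eigenvalues are the diagonal entries, with algebraic multiplicity their repetition count


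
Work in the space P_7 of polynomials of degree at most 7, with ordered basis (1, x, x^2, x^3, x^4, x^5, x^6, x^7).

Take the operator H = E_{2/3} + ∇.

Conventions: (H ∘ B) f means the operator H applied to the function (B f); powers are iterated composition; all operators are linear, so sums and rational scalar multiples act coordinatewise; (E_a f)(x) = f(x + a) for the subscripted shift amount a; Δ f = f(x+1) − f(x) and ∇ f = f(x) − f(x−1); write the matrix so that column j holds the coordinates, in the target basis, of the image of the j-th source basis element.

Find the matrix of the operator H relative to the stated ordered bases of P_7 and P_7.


the matrix is [[1, 5/3, -5/9, 35/27, -65/81, 275/243, -665/729, 2315/2187]; [0, 1, 10/3, -5/3, 140/27, -325/81, 550/81, -4655/729]; [0, 0, 1, 5, -10/3, 350/27, -325/27, 1925/81]; [0, 0, 0, 1, 20/3, -50/9, 700/27, -2275/81]; [0, 0, 0, 0, 1, 25/3, -25/3, 1225/27]; [0, 0, 0, 0, 0, 1, 10, -35/3]; [0, 0, 0, 0, 0, 0, 1, 35/3]; [0, 0, 0, 0, 0, 0, 0, 1]] (rows listed top to bottom)

image of 1: 1
image of x: x + 5/3
image of x^2: x^2 + (10/3)x - 5/9
image of x^3: x^3 + 5x^2 - (5/3)x + 35/27
image of x^4: x^4 + (20/3)x^3 - (10/3)x^2 + (140/27)x - 65/81
image of x^5: x^5 + (25/3)x^4 - (50/9)x^3 + (350/27)x^2 - (325/81)x + 275/243
image of x^6: x^6 + 10x^5 - (25/3)x^4 + (700/27)x^3 - (325/27)x^2 + (550/81)x - 665/729
image of x^7: x^7 + (35/3)x^6 - (35/3)x^5 + (1225/27)x^4 - (2275/81)x^3 + (1925/81)x^2 - (4655/729)x + 2315/2187
each image's coordinates form column j of the matrix


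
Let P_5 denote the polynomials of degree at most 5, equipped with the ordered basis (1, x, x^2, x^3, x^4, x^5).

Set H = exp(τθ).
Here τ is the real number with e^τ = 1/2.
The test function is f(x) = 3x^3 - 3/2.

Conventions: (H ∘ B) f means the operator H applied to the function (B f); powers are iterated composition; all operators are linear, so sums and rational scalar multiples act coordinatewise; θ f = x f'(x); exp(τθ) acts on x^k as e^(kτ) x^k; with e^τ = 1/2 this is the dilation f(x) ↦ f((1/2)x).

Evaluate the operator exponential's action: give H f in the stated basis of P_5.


the image equals g(x) = (3/8)x^3 - 3/2

exp(τθ) x^k = e^(kτ) x^k; with e^τ = 1/2 this sends x^k to (1/2)^k x^k
x^3 ↦ 1/8 x^3
applying this coordinatewise to f: exp(τθ) f = (3/8)x^3 - 3/2


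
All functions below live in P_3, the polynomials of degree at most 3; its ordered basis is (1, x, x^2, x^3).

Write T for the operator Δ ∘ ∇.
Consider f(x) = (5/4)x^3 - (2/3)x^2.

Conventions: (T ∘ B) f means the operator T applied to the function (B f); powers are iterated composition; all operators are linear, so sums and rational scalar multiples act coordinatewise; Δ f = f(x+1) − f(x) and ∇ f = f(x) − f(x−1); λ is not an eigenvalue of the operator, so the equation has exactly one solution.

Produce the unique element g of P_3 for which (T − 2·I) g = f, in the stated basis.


g(x) = -(5/8)x^3 + (1/3)x^2 - (15/8)x + 1/3

write g with unknown coordinates in the stated basis and equate coefficients in (T − 2·I) g = f
solving from the highest basis element down gives g = -(5/8)x^3 + (1/3)x^2 - (15/8)x + 1/3
check: T g = -(15/4)x + 2/3
so T g − 2·g = (5/4)x^3 - (2/3)x^2 = f ✓


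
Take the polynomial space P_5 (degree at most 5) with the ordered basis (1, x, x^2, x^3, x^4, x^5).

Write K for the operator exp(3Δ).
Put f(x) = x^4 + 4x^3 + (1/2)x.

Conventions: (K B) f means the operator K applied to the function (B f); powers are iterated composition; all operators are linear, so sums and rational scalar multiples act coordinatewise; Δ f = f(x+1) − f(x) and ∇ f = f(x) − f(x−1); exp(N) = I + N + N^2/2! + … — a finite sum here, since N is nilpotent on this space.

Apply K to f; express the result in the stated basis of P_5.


order-1 term: 12x^3 + 54x^2 + 48x + 33/2
order-2 term: 54x^2 + 216x + 171
order-3 term: 108x + 270
order-4 term: 81
the series for exp(3Δ) f terminates at order 4
exp(3Δ) f = x^4 + 16x^3 + 108x^2 + (745/2)x + 1077/2

g(x) = x^4 + 16x^3 + 108x^2 + (745/2)x + 1077/2


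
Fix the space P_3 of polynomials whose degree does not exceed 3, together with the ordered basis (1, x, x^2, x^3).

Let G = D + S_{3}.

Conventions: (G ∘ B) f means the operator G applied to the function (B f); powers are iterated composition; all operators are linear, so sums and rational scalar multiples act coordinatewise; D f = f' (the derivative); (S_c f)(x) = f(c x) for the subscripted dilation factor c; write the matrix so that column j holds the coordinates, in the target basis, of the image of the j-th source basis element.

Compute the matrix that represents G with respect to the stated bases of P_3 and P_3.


the matrix is [[1, 1, 0, 0]; [0, 3, 2, 0]; [0, 0, 9, 3]; [0, 0, 0, 27]] (rows listed top to bottom)

image of 1: 1
image of x: 3x + 1
image of x^2: 9x^2 + 2x
image of x^3: 27x^3 + 3x^2
each image's coordinates form column j of the matrix


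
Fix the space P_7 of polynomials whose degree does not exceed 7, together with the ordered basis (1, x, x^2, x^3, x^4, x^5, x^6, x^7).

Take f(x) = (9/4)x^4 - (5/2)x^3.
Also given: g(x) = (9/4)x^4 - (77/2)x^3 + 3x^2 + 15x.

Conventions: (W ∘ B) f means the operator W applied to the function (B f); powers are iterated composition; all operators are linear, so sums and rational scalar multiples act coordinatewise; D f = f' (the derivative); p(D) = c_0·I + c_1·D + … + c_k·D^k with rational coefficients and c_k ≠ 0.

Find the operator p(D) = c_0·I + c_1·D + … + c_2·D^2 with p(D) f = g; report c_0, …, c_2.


p(D) = I − 4·D − D^2, i.e. c_0 = 1, c_1 = -4, c_2 = -1

D^0 f = (9/4)x^4 - (5/2)x^3
D^1 f = 9x^3 - (15/2)x^2
D^2 f = 27x^2 - 15x
matching coefficients of g against c_0 f + c_1 Df + … from the top degree down determines the c_i
solution: c_0 = 1, c_1 = -4, c_2 = -1


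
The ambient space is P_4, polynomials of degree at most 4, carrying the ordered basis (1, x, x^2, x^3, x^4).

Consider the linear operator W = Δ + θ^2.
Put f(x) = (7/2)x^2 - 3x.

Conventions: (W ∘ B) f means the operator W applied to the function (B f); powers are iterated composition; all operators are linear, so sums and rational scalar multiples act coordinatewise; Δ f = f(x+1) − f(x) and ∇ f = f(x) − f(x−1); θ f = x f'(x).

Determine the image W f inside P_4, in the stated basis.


the image equals g(x) = 14x^2 + 4x + 1/2

Δ f = 7x + 1/2
θ f = 7x^2 - 3x
θ θ f = 14x^2 - 3x
(Δ + θ^2) f = 14x^2 + 4x + 1/2


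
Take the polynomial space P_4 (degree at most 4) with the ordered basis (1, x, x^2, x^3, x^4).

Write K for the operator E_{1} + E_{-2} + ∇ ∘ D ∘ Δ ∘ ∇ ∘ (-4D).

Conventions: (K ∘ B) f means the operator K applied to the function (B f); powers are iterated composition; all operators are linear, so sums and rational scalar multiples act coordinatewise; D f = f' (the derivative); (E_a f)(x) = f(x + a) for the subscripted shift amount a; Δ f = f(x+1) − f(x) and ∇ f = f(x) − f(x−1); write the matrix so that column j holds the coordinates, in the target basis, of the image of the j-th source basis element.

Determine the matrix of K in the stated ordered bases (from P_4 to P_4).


image of 1: 2
image of x: 2x - 1
image of x^2: 2x^2 - 2x + 5
image of x^3: 2x^3 - 3x^2 + 15x - 7
image of x^4: 2x^4 - 4x^3 + 30x^2 - 28x + 17
each image's coordinates form column j of the matrix

the matrix is [[2, -1, 5, -7, 17]; [0, 2, -2, 15, -28]; [0, 0, 2, -3, 30]; [0, 0, 0, 2, -4]; [0, 0, 0, 0, 2]] (rows listed top to bottom)


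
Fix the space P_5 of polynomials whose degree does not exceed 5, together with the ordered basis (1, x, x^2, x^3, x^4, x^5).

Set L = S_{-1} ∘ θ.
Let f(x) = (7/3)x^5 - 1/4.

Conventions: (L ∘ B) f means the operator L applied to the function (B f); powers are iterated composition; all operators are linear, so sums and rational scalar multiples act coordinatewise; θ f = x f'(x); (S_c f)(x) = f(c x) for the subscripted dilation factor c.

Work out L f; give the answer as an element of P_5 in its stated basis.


θ f = (35/3)x^5
S_{-1} θ f = -(35/3)x^5

the result is g(x) = -(35/3)x^5


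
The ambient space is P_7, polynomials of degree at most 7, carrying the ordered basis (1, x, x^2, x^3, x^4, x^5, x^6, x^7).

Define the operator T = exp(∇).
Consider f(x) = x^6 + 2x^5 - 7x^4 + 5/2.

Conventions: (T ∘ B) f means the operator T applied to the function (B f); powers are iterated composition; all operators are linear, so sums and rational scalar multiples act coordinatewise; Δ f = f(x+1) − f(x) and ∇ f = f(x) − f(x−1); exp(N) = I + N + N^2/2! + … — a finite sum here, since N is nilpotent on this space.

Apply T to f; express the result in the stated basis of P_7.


the image equals g(x) = x^6 + 8x^5 + 3x^4 - 48x^3 - 5x^2 + 50x - 19/2

order-1 term: 6x^5 - 5x^4 - 28x^3 + 47x^2 - 32x + 8
order-2 term: 15x^4 - 40x^3 + 3x^2 + 64x - 48
order-3 term: 20x^3 - 70x^2 + 62x + 2
order-4 term: 15x^2 - 50x + 38
order-5 term: 6x - 13
order-6 term: 1
the series for exp(∇) f terminates at order 6
exp(∇) f = x^6 + 8x^5 + 3x^4 - 48x^3 - 5x^2 + 50x - 19/2


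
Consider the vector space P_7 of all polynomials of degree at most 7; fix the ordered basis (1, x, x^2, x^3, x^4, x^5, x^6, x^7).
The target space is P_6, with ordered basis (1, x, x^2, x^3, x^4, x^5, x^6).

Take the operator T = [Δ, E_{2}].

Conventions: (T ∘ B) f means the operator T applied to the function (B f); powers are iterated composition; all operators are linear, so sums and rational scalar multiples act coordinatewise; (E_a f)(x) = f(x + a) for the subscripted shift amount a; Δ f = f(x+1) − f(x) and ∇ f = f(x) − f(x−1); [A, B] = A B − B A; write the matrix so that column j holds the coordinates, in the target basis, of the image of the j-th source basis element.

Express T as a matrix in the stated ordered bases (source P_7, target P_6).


the matrix is [[0, 0, 0, 0, 0, 0, 0, 0]; [0, 0, 0, 0, 0, 0, 0, 0]; [0, 0, 0, 0, 0, 0, 0, 0]; [0, 0, 0, 0, 0, 0, 0, 0]; [0, 0, 0, 0, 0, 0, 0, 0]; [0, 0, 0, 0, 0, 0, 0, 0]; [0, 0, 0, 0, 0, 0, 0, 0]] (rows listed top to bottom)

image of 1: 0
image of x: 0
image of x^2: 0
image of x^3: 0
image of x^4: 0
image of x^5: 0
image of x^6: 0
image of x^7: 0
each image's coordinates form column j of the matrix


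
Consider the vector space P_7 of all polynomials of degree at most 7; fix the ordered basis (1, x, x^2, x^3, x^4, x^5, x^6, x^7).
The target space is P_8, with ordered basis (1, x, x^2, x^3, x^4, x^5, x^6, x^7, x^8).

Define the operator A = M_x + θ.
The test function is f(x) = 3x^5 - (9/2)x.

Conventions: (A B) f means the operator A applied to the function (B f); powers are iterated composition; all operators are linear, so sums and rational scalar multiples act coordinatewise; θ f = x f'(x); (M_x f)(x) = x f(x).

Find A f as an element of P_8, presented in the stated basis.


M_x f = 3x^6 - (9/2)x^2
θ f = 15x^5 - (9/2)x
(M_x + θ) f = 3x^6 + 15x^5 - (9/2)x^2 - (9/2)x

the image equals g(x) = 3x^6 + 15x^5 - (9/2)x^2 - (9/2)x


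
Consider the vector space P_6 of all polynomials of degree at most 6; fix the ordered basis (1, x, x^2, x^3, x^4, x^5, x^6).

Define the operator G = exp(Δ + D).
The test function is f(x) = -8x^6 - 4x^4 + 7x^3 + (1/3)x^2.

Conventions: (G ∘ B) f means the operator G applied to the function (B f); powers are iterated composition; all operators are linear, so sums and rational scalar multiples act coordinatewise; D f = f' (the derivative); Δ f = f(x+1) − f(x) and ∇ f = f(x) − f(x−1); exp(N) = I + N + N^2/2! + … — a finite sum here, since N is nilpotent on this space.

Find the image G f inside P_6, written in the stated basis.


order-1 term: -96x^5 - 120x^4 - 192x^3 - 102x^2 - (125/3)x - 14/3
order-2 term: -480x^4 - 960x^3 - 1416x^2 - 972x - 890/3
order-3 term: -1280x^3 - 2880x^2 - 3488x - 1600
order-4 term: -1920x^2 - 3840x - 2784
order-5 term: -1536x - 1920
order-6 term: -512
the series for exp(Δ + D) f terminates at order 6
exp(Δ + D) f = -8x^6 - 96x^5 - 604x^4 - 2425x^3 - (18953/3)x^2 - (29633/3)x - 21352/3

g(x) = -8x^6 - 96x^5 - 604x^4 - 2425x^3 - (18953/3)x^2 - (29633/3)x - 21352/3


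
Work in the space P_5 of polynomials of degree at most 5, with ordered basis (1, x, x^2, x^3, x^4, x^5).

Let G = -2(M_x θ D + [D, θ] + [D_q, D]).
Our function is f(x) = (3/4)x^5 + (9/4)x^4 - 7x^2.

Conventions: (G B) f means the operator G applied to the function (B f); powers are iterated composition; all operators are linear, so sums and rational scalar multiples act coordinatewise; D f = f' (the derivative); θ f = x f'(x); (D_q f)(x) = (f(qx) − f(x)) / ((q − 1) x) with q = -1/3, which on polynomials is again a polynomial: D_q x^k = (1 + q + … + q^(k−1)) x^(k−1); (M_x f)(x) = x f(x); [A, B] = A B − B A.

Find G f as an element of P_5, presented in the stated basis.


D f = (15/4)x^4 + 9x^3 - 14x
θ D f = 15x^4 + 27x^3 - 14x
M_x (θ D) f = 15x^5 + 27x^4 - 14x^2
θ f = (15/4)x^5 + 9x^4 - 14x^2
D θ f = (75/4)x^4 + 36x^3 - 28x
D f = (15/4)x^4 + 9x^3 - 14x
θ D f = 15x^4 + 27x^3 - 14x
[D, θ] f = (15/4)x^4 + 9x^3 - 14x
D f = (15/4)x^4 + 9x^3 - 14x
D_q D f = (25/9)x^3 + 7x^2 - 14
D_q f = (61/108)x^4 + (5/3)x^3 - (14/3)x
D D_q f = (61/27)x^3 + 5x^2 - 14/3
[D_q, D] f = (14/27)x^3 + 2x^2 - 28/3
(M_x θ D + [D, θ] + [D_q, D]) f = 15x^5 + (123/4)x^4 + (257/27)x^3 - 12x^2 - 14x - 28/3
(-2(M_x θ D + [D, θ] + [D_q, D])) f = -30x^5 - (123/2)x^4 - (514/27)x^3 + 24x^2 + 28x + 56/3

the result is g(x) = -30x^5 - (123/2)x^4 - (514/27)x^3 + 24x^2 + 28x + 56/3


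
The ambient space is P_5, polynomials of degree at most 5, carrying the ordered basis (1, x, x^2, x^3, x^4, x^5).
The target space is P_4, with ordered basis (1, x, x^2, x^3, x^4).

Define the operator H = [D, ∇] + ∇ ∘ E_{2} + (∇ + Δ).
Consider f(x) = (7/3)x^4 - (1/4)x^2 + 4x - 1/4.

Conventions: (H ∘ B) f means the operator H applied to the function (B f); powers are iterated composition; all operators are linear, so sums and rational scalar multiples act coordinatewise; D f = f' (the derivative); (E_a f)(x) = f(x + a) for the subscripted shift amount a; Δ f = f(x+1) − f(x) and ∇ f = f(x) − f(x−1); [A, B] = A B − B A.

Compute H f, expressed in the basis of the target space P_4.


∇ f = (28/3)x^3 - 14x^2 + (53/6)x + 23/12
D ∇ f = 28x^2 - 28x + 53/6
D f = (28/3)x^3 - (1/2)x + 4
∇ D f = 28x^2 - 28x + 53/6
[D, ∇] f = 0
E_{2} f = (7/3)x^4 + (56/3)x^3 + (223/4)x^2 + (233/3)x + 529/12
∇ E_{2} f = (28/3)x^3 + 42x^2 + (389/6)x + 153/4
∇ f = (28/3)x^3 - 14x^2 + (53/6)x + 23/12
Δ f = (28/3)x^3 + 14x^2 + (53/6)x + 73/12
(∇ + Δ) f = (56/3)x^3 + (53/3)x + 8
([D, ∇] + ∇ ∘ E_{2} + (∇ + Δ)) f = 28x^3 + 42x^2 + (165/2)x + 185/4

g(x) = 28x^3 + 42x^2 + (165/2)x + 185/4


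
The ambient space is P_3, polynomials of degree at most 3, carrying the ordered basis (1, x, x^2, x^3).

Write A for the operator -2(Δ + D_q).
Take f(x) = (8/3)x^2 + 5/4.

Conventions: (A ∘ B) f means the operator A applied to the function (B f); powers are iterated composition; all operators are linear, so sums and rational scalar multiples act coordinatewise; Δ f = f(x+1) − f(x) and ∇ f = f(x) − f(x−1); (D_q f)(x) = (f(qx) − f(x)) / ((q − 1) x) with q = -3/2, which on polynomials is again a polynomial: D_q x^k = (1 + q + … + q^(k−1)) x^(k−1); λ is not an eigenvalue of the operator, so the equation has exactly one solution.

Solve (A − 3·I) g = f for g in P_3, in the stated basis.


write g with unknown coordinates in the stated basis and equate coefficients in (A − 3·I) g = f
solving from the highest basis element down gives g = -(8/9)x^2 + (8/9)x - 109/108
check: A g = (8/3)x - 16/9
so A g − 3·g = (8/3)x^2 + 5/4 = f ✓

the image equals g(x) = -(8/9)x^2 + (8/9)x - 109/108


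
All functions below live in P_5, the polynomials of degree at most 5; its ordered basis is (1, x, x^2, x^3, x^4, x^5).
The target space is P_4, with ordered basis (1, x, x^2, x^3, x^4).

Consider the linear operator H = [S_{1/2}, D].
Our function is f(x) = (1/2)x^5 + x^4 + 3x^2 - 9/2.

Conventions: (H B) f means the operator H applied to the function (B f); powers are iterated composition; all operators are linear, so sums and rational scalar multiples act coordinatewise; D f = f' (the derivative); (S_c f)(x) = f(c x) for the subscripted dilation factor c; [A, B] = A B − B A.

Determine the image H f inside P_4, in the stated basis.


D f = (5/2)x^4 + 4x^3 + 6x
S_{1/2} D f = (5/32)x^4 + (1/2)x^3 + 3x
S_{1/2} f = (1/64)x^5 + (1/16)x^4 + (3/4)x^2 - 9/2
D S_{1/2} f = (5/64)x^4 + (1/4)x^3 + (3/2)x
[S_{1/2}, D] f = (5/64)x^4 + (1/4)x^3 + (3/2)x

the result is g(x) = (5/64)x^4 + (1/4)x^3 + (3/2)x


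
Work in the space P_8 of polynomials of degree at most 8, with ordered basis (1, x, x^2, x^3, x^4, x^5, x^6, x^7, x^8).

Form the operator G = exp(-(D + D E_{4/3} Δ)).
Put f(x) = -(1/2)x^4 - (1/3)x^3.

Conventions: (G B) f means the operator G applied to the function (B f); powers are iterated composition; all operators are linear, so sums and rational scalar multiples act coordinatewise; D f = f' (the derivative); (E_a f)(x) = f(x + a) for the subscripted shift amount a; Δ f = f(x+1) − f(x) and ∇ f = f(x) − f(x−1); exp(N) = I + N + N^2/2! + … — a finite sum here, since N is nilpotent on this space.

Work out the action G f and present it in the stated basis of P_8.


g(x) = -(1/2)x^4 + (5/3)x^3 + 4x^2 + 13x + 1/6

order-1 term: 2x^3 + 7x^2 + 24x + 73/3
order-2 term: -3x^2 - 13x - 30
order-3 term: 2x + 19/3
order-4 term: -1/2
the series for exp(-(D + D E_{4/3} Δ)) f terminates at order 4
exp(-(D + D E_{4/3} Δ)) f = -(1/2)x^4 + (5/3)x^3 + 4x^2 + 13x + 1/6


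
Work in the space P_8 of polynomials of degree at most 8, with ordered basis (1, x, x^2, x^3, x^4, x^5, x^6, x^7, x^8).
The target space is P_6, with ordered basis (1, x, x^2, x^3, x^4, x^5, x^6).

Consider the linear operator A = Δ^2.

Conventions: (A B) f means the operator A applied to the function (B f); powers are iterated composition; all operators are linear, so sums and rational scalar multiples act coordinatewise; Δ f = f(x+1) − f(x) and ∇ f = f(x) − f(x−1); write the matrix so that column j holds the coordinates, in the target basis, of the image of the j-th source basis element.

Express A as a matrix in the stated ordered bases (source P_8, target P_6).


image of 1: 0
image of x: 0
image of x^2: 2
image of x^3: 6x + 6
image of x^4: 12x^2 + 24x + 14
image of x^5: 20x^3 + 60x^2 + 70x + 30
image of x^6: 30x^4 + 120x^3 + 210x^2 + 180x + 62
image of x^7: 42x^5 + 210x^4 + 490x^3 + 630x^2 + 434x + 126
image of x^8: 56x^6 + 336x^5 + 980x^4 + 1680x^3 + 1736x^2 + 1008x + 254
each image's coordinates form column j of the matrix

the matrix is [[0, 0, 2, 6, 14, 30, 62, 126, 254]; [0, 0, 0, 6, 24, 70, 180, 434, 1008]; [0, 0, 0, 0, 12, 60, 210, 630, 1736]; [0, 0, 0, 0, 0, 20, 120, 490, 1680]; [0, 0, 0, 0, 0, 0, 30, 210, 980]; [0, 0, 0, 0, 0, 0, 0, 42, 336]; [0, 0, 0, 0, 0, 0, 0, 0, 56]] (rows listed top to bottom)


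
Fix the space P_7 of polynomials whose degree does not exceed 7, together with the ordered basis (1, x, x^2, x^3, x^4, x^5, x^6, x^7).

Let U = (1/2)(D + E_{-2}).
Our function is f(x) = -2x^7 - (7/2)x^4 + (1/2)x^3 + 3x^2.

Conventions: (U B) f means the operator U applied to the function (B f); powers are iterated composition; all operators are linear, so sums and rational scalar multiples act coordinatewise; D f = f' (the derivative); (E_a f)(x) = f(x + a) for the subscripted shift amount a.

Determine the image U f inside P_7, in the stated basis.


the result is g(x) = -x^7 + 7x^6 - 84x^5 + (1113/4)x^4 - (2211/4)x^3 + (2523/4)x^2 - 392x + 104

D f = -14x^6 - 14x^3 + (3/2)x^2 + 6x
E_{-2} f = -2x^7 + 28x^6 - 168x^5 + (1113/2)x^4 - (2183/2)x^3 + 1260x^2 - 790x + 208
(D + E_{-2}) f = -2x^7 + 14x^6 - 168x^5 + (1113/2)x^4 - (2211/2)x^3 + (2523/2)x^2 - 784x + 208
((1/2)(D + E_{-2})) f = -x^7 + 7x^6 - 84x^5 + (1113/4)x^4 - (2211/4)x^3 + (2523/4)x^2 - 392x + 104


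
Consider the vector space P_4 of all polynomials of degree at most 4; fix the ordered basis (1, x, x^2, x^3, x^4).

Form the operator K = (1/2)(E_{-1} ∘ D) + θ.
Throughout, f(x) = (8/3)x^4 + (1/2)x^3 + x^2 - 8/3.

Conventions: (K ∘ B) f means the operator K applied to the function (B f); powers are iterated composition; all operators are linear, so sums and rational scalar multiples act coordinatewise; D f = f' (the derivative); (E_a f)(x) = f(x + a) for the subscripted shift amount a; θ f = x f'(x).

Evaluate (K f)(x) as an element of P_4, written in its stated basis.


D f = (32/3)x^3 + (3/2)x^2 + 2x
E_{-1} D f = (32/3)x^3 - (61/2)x^2 + 31x - 67/6
((1/2)(E_{-1} ∘ D)) f = (16/3)x^3 - (61/4)x^2 + (31/2)x - 67/12
θ f = (32/3)x^4 + (3/2)x^3 + 2x^2
((1/2)(E_{-1} ∘ D) + θ) f = (32/3)x^4 + (41/6)x^3 - (53/4)x^2 + (31/2)x - 67/12

g(x) = (32/3)x^4 + (41/6)x^3 - (53/4)x^2 + (31/2)x - 67/12


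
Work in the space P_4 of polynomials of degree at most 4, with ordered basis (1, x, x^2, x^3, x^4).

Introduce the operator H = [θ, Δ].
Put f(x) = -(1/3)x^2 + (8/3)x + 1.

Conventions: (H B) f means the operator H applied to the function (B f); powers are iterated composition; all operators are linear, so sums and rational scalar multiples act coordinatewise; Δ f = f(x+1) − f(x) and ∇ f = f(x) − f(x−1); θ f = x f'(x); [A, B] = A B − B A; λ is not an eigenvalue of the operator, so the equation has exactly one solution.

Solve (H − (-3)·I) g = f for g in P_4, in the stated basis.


g(x) = -(1/9)x^2 + (22/27)x + 43/81

write g with unknown coordinates in the stated basis and equate coefficients in (H − (-3)·I) g = f
solving from the highest basis element down gives g = -(1/9)x^2 + (22/27)x + 43/81
check: H g = (2/9)x - 16/27
so H g − (-3)·g = -(1/3)x^2 + (8/3)x + 1 = f ✓


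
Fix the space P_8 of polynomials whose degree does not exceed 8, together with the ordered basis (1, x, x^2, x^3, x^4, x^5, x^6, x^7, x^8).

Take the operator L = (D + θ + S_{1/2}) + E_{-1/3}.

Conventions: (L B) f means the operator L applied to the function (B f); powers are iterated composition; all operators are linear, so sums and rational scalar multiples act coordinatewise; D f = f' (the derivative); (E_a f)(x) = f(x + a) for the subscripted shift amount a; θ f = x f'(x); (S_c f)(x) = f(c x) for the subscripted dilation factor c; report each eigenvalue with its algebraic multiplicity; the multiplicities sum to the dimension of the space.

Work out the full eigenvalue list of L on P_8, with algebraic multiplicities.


λ = 2 (multiplicity 1), λ = 5/2 (multiplicity 1), λ = 13/4 (multiplicity 1), λ = 33/8 (multiplicity 1), λ = 81/16 (multiplicity 1), λ = 193/32 (multiplicity 1), λ = 449/64 (multiplicity 1), λ = 1025/128 (multiplicity 1), λ = 2305/256 (multiplicity 1)

image of 1: 2
image of x: (5/2)x + 2/3
image of x^2: (13/4)x^2 + (4/3)x + 1/9
image of x^3: (33/8)x^3 + 2x^2 + (1/3)x - 1/27
image of x^4: (81/16)x^4 + (8/3)x^3 + (2/3)x^2 - (4/27)x + 1/81
image of x^5: (193/32)x^5 + (10/3)x^4 + (10/9)x^3 - (10/27)x^2 + (5/81)x - 1/243
image of x^6: (449/64)x^6 + 4x^5 + (5/3)x^4 - (20/27)x^3 + (5/27)x^2 - (2/81)x + 1/729
image of x^7: (1025/128)x^7 + (14/3)x^6 + (7/3)x^5 - (35/27)x^4 + (35/81)x^3 - (7/81)x^2 + (7/729)x - 1/2187
image of x^8: (2305/256)x^8 + (16/3)x^7 + (28/9)x^6 - (56/27)x^5 + (70/81)x^4 - (56/243)x^3 + (28/729)x^2 - (8/2187)x + 1/6561
the matrix is upper triangular; its diagonal is (2, 5/2, 13/4, 33/8, 81/16, 193/32, 449/64, 1025/128, 2305/256)
for a triangular matrix the eigenvalues are the diagonal entries, with algebraic multiplicity their repetition count
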